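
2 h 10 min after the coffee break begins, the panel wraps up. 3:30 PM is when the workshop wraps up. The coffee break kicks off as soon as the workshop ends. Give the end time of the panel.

5:40 PM

The coffee break starts at 3:30 PM.
The panel ends at 3:30 PM + 130 min = 5:40 PM.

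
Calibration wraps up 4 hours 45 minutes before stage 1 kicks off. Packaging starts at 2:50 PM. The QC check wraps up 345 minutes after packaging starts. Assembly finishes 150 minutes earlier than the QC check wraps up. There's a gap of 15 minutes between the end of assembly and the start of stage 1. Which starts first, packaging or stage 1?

The QC check ends at 2:50 PM + 345 min = 8:35 PM.
Assembly ends at 8:35 PM − 150 min = 6:05 PM.
Stage 1 starts at 6:05 PM + 15 min = 6:20 PM.
Packaging starts at 2:50 PM and stage 1 starts at 6:20 PM, so packaging is first.

packaging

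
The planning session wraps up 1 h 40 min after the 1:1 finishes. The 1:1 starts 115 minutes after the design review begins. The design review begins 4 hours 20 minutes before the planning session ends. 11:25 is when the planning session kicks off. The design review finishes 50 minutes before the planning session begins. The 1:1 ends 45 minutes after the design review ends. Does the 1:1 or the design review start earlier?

the design review

The design review ends at 11:25 − 50 min = 10:35.
The 1:1 ends at 10:35 + 45 min = 11:20.
The planning session ends at 11:20 + 100 min = 13:00.
The design review starts at 13:00 − 260 min = 08:40.
The 1:1 starts at 08:40 + 115 min = 10:35.
The 1:1 starts at 10:35 and the design review starts at 08:40, so the design review is first.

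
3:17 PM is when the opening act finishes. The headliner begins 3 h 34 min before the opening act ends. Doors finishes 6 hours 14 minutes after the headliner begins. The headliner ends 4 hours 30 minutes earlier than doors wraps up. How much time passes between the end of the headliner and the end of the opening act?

The headliner starts at 3:17 PM − 214 min = 11:43 AM.
Doors ends at 11:43 AM + 374 min = 5:57 PM.
The headliner ends at 5:57 PM − 270 min = 1:27 PM.
From 1:27 PM to 3:17 PM is 1 hour 50 minutes.

1 hour 50 minutes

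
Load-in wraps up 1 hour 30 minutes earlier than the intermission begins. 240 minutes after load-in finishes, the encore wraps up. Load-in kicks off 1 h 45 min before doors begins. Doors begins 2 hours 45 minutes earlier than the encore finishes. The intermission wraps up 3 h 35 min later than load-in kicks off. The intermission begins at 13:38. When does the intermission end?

Load-in ends at 13:38 − 90 min = 12:08.
The encore ends at 12:08 + 240 min = 16:08.
Doors starts at 16:08 − 165 min = 13:23.
Load-in starts at 13:23 − 105 min = 11:38.
The intermission ends at 11:38 + 215 min = 15:13.

15:13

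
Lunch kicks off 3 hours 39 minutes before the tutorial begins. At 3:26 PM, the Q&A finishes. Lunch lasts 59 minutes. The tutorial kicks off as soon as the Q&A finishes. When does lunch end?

12:46 PM

The tutorial starts at 3:26 PM.
Lunch starts at 3:26 PM − 219 min = 11:47 AM.
Lunch ends at 11:47 AM + 59 min = 12:46 PM.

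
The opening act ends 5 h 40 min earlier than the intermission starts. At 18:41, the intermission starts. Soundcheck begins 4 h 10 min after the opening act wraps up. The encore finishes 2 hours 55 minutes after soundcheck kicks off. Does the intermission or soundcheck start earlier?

soundcheck

The opening act ends at 18:41 − 340 min = 13:01.
Soundcheck starts at 13:01 + 250 min = 17:11.
The intermission starts at 18:41 and soundcheck starts at 17:11, so soundcheck is first.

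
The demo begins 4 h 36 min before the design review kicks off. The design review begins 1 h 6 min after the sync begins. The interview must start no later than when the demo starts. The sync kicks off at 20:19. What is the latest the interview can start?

16:49

The design review starts at 20:19 + 66 min = 21:25.
The demo starts at 21:25 − 276 min = 16:49.
The interview is bounded by the demo, so the latest it can start is 16:49.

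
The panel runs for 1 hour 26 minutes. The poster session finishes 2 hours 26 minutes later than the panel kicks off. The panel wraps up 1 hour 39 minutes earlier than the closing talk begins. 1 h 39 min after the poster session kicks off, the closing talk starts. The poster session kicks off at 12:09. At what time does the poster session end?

The closing talk starts at 12:09 + 99 min = 13:48.
The panel ends at 13:48 − 99 min = 12:09.
The panel starts at 12:09 − 86 min = 10:43.
The poster session ends at 10:43 + 146 min = 13:09.

13:09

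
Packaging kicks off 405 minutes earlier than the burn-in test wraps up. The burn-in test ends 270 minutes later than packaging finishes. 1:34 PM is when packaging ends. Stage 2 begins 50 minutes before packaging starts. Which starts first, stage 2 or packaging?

The burn-in test ends at 1:34 PM + 270 min = 6:04 PM.
Packaging starts at 6:04 PM − 405 min = 11:19 AM.
Stage 2 starts at 11:19 AM − 50 min = 10:29 AM.
Stage 2 starts at 10:29 AM and packaging starts at 11:19 AM, so stage 2 is first.

stage 2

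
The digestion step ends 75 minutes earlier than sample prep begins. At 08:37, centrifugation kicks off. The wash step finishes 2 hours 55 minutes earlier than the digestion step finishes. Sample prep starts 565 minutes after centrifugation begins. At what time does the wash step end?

13:52

Sample prep starts at 08:37 + 565 min = 18:02.
The digestion step ends at 18:02 − 75 min = 16:47.
The wash step ends at 16:47 − 175 min = 13:52.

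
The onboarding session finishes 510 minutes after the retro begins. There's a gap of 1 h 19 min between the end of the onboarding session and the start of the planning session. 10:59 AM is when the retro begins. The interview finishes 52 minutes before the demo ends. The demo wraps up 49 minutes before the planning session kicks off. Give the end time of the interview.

The onboarding session ends at 10:59 AM + 510 min = 7:29 PM.
The planning session starts at 7:29 PM + 79 min = 8:48 PM.
The demo ends at 8:48 PM − 49 min = 7:59 PM.
The interview ends at 7:59 PM − 52 min = 7:07 PM.

7:07 PM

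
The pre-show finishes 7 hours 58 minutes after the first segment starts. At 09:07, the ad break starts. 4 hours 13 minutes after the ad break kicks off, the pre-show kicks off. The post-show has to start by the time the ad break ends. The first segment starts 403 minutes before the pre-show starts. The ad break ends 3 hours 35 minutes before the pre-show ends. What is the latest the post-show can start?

11:00

The pre-show starts at 09:07 + 253 min = 13:20.
The first segment starts at 13:20 − 403 min = 06:37.
The pre-show ends at 06:37 + 478 min = 14:35.
The ad break ends at 14:35 − 215 min = 11:00.
The post-show is bounded by the ad break, so the latest it can start is 11:00.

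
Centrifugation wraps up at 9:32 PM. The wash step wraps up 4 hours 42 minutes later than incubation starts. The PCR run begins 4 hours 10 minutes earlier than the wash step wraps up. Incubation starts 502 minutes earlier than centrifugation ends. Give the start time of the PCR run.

Incubation starts at 9:32 PM − 502 min = 1:10 PM.
The wash step ends at 1:10 PM + 282 min = 5:52 PM.
The PCR run starts at 5:52 PM − 250 min = 1:42 PM.

1:42 PM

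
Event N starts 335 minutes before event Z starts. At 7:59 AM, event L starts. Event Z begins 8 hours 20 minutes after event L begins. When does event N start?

10:44 AM

Event Z starts at 7:59 AM + 500 min = 4:19 PM.
Event N starts at 4:19 PM − 335 min = 10:44 AM.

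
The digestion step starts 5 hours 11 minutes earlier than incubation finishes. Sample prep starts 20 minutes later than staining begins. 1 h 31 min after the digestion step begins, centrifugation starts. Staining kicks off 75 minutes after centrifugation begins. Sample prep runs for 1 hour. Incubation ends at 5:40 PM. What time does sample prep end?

4:35 PM

The digestion step starts at 5:40 PM − 311 min = 12:29 PM.
Centrifugation starts at 12:29 PM + 91 min = 2:00 PM.
Staining starts at 2:00 PM + 75 min = 3:15 PM.
Sample prep starts at 3:15 PM + 20 min = 3:35 PM.
Sample prep ends at 3:35 PM + 60 min = 4:35 PM.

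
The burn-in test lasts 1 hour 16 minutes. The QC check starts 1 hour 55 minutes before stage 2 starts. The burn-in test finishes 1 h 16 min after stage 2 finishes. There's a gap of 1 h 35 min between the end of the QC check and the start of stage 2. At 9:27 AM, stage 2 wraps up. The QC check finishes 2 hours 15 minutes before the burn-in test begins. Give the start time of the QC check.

The burn-in test ends at 9:27 AM + 76 min = 10:43 AM.
The burn-in test starts at 10:43 AM − 76 min = 9:27 AM.
The QC check ends at 9:27 AM − 135 min = 7:12 AM.
Stage 2 starts at 7:12 AM + 95 min = 8:47 AM.
The QC check starts at 8:47 AM − 115 min = 6:52 AM.

6:52 AM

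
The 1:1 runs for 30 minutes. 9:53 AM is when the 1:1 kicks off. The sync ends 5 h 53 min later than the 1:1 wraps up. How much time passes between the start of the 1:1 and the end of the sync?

383 minutes

The 1:1 ends at 9:53 AM + 30 min = 10:23 AM.
The sync ends at 10:23 AM + 353 min = 4:16 PM.
From 9:53 AM to 4:16 PM is 383 minutes.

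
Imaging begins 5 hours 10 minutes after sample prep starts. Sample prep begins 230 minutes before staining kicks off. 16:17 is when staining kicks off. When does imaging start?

Sample prep starts at 16:17 − 230 min = 12:27.
Imaging starts at 12:27 + 310 min = 17:37.

17:37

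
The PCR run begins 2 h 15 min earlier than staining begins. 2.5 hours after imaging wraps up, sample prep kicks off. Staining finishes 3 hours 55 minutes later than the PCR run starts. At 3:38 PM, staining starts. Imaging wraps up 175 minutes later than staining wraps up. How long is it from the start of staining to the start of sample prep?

The PCR run starts at 3:38 PM − 135 min = 1:23 PM.
Staining ends at 1:23 PM + 235 min = 5:18 PM.
Imaging ends at 5:18 PM + 175 min = 8:13 PM.
Sample prep starts at 8:13 PM + 150 min = 10:43 PM.
From 3:38 PM to 10:43 PM is 7 hours 5 minutes.

7 hours 5 minutes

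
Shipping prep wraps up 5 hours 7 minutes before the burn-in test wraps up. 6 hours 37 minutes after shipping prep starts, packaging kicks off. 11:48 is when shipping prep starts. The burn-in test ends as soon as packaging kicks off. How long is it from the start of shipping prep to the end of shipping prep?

an hour and a half

Packaging starts at 11:48 + 397 min = 18:25.
So the burn-in test ends at 18:25.
Shipping prep ends at 18:25 − 307 min = 13:18.
From 11:48 to 13:18 is an hour and a half.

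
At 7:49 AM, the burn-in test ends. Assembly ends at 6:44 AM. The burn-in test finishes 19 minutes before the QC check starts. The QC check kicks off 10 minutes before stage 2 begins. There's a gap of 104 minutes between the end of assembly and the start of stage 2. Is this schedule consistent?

No

Stage 2 starts at 6:44 AM + 104 min = 8:28 AM.
The QC check starts at 8:28 AM − 10 min = 8:18 AM.
The burn-in test ends at 8:18 AM − 19 min = 7:59 AM.
But the burn-in test is also said to end at 7:49 AM — a 10-minute conflict.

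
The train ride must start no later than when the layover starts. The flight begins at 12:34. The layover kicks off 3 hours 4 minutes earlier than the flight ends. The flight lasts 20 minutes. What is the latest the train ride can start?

09:50

The flight ends at 12:34 + 20 min = 12:54.
The layover starts at 12:54 − 184 min = 09:50.
The train ride is bounded by the layover, so the latest it can start is 09:50.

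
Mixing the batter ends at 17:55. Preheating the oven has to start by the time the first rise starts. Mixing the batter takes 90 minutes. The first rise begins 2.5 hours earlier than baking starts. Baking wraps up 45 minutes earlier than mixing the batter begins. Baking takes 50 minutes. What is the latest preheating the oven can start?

12:20

Mixing the batter starts at 17:55 − 90 min = 16:25.
Baking ends at 16:25 − 45 min = 15:40.
Baking starts at 15:40 − 50 min = 14:50.
The first rise starts at 14:50 − 150 min = 12:20.
Preheating the oven is bounded by the first rise, so the latest it can start is 12:20.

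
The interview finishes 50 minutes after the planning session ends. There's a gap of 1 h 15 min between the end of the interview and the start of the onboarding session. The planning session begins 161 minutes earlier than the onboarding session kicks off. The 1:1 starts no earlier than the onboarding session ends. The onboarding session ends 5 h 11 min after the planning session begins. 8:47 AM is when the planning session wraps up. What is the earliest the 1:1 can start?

The interview ends at 8:47 AM + 50 min = 9:37 AM.
The onboarding session starts at 9:37 AM + 75 min = 10:52 AM.
The planning session starts at 10:52 AM − 161 min = 8:11 AM.
The onboarding session ends at 8:11 AM + 311 min = 1:22 PM.
The 1:1 is bounded by the onboarding session, so the earliest it can start is 1:22 PM.

1:22 PM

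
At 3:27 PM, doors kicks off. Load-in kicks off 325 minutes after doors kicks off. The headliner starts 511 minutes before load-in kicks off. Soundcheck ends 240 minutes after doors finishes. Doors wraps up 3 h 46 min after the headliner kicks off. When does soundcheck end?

8:07 PM

Load-in starts at 3:27 PM + 325 min = 8:52 PM.
The headliner starts at 8:52 PM − 511 min = 12:21 PM.
Doors ends at 12:21 PM + 226 min = 4:07 PM.
Soundcheck ends at 4:07 PM + 240 min = 8:07 PM.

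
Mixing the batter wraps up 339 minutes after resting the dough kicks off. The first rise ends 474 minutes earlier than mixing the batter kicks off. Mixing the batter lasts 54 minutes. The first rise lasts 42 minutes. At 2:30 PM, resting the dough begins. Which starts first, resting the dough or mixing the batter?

resting the dough

Mixing the batter ends at 2:30 PM + 339 min = 8:09 PM.
Mixing the batter starts at 8:09 PM − 54 min = 7:15 PM.
Resting the dough starts at 2:30 PM and mixing the batter starts at 7:15 PM, so resting the dough is first.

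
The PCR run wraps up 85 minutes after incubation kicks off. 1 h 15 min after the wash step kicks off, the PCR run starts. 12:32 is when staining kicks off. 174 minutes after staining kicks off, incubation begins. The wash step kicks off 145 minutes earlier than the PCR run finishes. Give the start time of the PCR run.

15:41

Incubation starts at 12:32 + 174 min = 15:26.
The PCR run ends at 15:26 + 85 min = 16:51.
The wash step starts at 16:51 − 145 min = 14:26.
The PCR run starts at 14:26 + 75 min = 15:41.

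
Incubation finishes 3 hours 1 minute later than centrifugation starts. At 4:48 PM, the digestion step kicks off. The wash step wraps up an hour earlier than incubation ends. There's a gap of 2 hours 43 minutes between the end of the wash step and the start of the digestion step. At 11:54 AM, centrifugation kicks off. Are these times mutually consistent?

No

Incubation ends at 11:54 AM + 181 min = 2:55 PM.
The wash step ends at 2:55 PM − 60 min = 1:55 PM.
The digestion step starts at 1:55 PM + 163 min = 4:38 PM.
But the digestion step is also said to start at 4:48 PM — a 10-minute conflict.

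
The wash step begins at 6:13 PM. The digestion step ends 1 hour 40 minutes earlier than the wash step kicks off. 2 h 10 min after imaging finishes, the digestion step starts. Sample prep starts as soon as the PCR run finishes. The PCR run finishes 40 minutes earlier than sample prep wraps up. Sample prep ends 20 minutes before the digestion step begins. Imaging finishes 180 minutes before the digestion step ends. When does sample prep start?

2:43 PM

The digestion step ends at 6:13 PM − 100 min = 4:33 PM.
Imaging ends at 4:33 PM − 180 min = 1:33 PM.
The digestion step starts at 1:33 PM + 130 min = 3:43 PM.
Sample prep ends at 3:43 PM − 20 min = 3:23 PM.
The PCR run ends at 3:23 PM − 40 min = 2:43 PM.
So sample prep starts at 2:43 PM.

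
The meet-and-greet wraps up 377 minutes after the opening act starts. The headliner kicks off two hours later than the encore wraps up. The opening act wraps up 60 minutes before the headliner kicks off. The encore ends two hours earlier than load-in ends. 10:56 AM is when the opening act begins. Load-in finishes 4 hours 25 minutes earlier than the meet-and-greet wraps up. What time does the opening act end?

11:48 AM

The meet-and-greet ends at 10:56 AM + 377 min = 5:13 PM.
Load-in ends at 5:13 PM − 265 min = 12:48 PM.
The encore ends at 12:48 PM − 120 min = 10:48 AM.
The headliner starts at 10:48 AM + 120 min = 12:48 PM.
The opening act ends at 12:48 PM − 60 min = 11:48 AM.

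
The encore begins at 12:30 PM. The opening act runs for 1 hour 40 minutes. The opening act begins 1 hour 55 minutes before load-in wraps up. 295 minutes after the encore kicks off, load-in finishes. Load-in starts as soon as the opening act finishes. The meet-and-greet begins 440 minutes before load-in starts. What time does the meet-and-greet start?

9:50 AM

Load-in ends at 12:30 PM + 295 min = 5:25 PM.
The opening act starts at 5:25 PM − 115 min = 3:30 PM.
The opening act ends at 3:30 PM + 100 min = 5:10 PM.
So load-in starts at 5:10 PM.
The meet-and-greet starts at 5:10 PM − 440 min = 9:50 AM.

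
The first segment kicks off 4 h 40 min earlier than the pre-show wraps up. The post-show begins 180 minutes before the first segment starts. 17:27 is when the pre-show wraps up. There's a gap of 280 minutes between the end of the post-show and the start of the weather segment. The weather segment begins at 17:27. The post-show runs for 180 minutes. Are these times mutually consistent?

Yes

The first segment starts at 17:27 − 280 min = 12:47.
The post-show starts at 12:47 − 180 min = 09:47.
The post-show ends at 09:47 + 180 min = 12:47.
The weather segment starts at 12:47 + 280 min = 17:27.
That matches the stated 17:27, so the schedule is consistent.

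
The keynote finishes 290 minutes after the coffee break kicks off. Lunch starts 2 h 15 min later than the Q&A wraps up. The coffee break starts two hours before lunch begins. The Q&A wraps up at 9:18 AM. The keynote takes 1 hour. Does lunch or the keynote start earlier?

Lunch starts at 9:18 AM + 135 min = 11:33 AM.
The coffee break starts at 11:33 AM − 120 min = 9:33 AM.
The keynote ends at 9:33 AM + 290 min = 2:23 PM.
The keynote starts at 2:23 PM − 60 min = 1:23 PM.
Lunch starts at 11:33 AM and the keynote starts at 1:23 PM, so lunch is first.

lunch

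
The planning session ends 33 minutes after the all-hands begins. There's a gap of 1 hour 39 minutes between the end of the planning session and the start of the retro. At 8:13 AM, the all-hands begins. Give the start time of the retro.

10:25 AM

The planning session ends at 8:13 AM + 33 min = 8:46 AM.
The retro starts at 8:46 AM + 99 min = 10:25 AM.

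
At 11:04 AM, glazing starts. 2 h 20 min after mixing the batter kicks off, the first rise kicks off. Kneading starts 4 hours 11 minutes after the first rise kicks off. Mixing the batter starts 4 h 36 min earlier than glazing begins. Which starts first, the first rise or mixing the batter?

Mixing the batter starts at 11:04 AM − 276 min = 6:28 AM.
The first rise starts at 6:28 AM + 140 min = 8:48 AM.
The first rise starts at 8:48 AM and mixing the batter starts at 6:28 AM, so mixing the batter is first.

mixing the batter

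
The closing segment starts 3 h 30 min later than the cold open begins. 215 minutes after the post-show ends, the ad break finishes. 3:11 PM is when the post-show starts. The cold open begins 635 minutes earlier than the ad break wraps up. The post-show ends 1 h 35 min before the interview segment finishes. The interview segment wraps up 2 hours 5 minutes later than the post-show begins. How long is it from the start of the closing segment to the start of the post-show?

180 minutes

The interview segment ends at 3:11 PM + 125 min = 5:16 PM.
The post-show ends at 5:16 PM − 95 min = 3:41 PM.
The ad break ends at 3:41 PM + 215 min = 7:16 PM.
The cold open starts at 7:16 PM − 635 min = 8:41 AM.
The closing segment starts at 8:41 AM + 210 min = 12:11 PM.
From 12:11 PM to 3:11 PM is 180 minutes.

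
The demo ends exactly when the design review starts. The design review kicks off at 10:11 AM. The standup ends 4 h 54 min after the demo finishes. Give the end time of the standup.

3:05 PM

The demo ends at 10:11 AM.
The standup ends at 10:11 AM + 294 min = 3:05 PM.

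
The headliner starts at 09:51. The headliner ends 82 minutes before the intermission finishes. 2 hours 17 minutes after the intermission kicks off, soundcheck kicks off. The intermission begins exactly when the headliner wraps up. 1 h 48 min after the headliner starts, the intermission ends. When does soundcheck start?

The intermission ends at 09:51 + 108 min = 11:39.
The headliner ends at 11:39 − 82 min = 10:17.
So the intermission starts at 10:17.
Soundcheck starts at 10:17 + 137 min = 12:34.

12:34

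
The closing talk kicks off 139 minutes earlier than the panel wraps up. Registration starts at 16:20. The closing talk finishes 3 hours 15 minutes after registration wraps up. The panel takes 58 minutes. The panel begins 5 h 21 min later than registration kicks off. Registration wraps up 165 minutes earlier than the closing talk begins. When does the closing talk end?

The panel starts at 16:20 + 321 min = 21:41.
The panel ends at 21:41 + 58 min = 22:39.
The closing talk starts at 22:39 − 139 min = 20:20.
Registration ends at 20:20 − 165 min = 17:35.
The closing talk ends at 17:35 + 195 min = 20:50.

20:50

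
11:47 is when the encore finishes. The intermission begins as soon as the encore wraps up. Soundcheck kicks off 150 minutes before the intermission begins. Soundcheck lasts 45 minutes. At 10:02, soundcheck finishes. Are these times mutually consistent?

The intermission starts at 11:47.
Soundcheck starts at 11:47 − 150 min = 09:17.
Soundcheck ends at 09:17 + 45 min = 10:02.
That matches the stated 10:02, so the schedule is consistent.

Yes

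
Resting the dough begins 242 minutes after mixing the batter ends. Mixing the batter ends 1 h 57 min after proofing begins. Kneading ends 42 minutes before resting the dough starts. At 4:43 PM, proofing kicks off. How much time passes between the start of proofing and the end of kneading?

Mixing the batter ends at 4:43 PM + 117 min = 6:40 PM.
Resting the dough starts at 6:40 PM + 242 min = 10:42 PM.
Kneading ends at 10:42 PM − 42 min = 10:00 PM.
From 4:43 PM to 10:00 PM is 5 h 17 min.

5 h 17 min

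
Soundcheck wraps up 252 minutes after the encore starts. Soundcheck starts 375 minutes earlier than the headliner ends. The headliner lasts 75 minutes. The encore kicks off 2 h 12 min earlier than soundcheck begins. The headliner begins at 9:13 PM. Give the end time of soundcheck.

The headliner ends at 9:13 PM + 75 min = 10:28 PM.
Soundcheck starts at 10:28 PM − 375 min = 4:13 PM.
The encore starts at 4:13 PM − 132 min = 2:01 PM.
Soundcheck ends at 2:01 PM + 252 min = 6:13 PM.

6:13 PM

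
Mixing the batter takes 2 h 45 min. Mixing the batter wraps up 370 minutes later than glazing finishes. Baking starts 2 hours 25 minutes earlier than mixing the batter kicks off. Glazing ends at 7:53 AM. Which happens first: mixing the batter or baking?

Mixing the batter ends at 7:53 AM + 370 min = 2:03 PM.
Mixing the batter starts at 2:03 PM − 165 min = 11:18 AM.
Baking starts at 11:18 AM − 145 min = 8:53 AM.
Mixing the batter starts at 11:18 AM and baking starts at 8:53 AM, so baking is first.

baking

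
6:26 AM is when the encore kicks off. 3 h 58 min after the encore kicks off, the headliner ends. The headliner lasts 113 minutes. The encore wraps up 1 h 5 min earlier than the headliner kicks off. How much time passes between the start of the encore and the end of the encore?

an hour

The headliner ends at 6:26 AM + 238 min = 10:24 AM.
The headliner starts at 10:24 AM − 113 min = 8:31 AM.
The encore ends at 8:31 AM − 65 min = 7:26 AM.
From 6:26 AM to 7:26 AM is an hour.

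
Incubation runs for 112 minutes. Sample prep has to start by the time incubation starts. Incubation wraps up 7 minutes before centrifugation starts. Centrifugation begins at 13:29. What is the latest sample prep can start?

Incubation ends at 13:29 − 7 min = 13:22.
Incubation starts at 13:22 − 112 min = 11:30.
Sample prep is bounded by incubation, so the latest it can start is 11:30.

11:30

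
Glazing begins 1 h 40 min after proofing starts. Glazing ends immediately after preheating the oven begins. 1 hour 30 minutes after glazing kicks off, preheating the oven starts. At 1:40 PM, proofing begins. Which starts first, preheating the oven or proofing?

proofing

Glazing starts at 1:40 PM + 100 min = 3:20 PM.
Preheating the oven starts at 3:20 PM + 90 min = 4:50 PM.
Preheating the oven starts at 4:50 PM and proofing starts at 1:40 PM, so proofing is first.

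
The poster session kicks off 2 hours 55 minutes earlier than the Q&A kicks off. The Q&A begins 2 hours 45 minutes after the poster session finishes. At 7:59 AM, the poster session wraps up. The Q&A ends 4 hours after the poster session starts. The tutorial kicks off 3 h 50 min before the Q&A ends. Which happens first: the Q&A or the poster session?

the poster session

The Q&A starts at 7:59 AM + 165 min = 10:44 AM.
The poster session starts at 10:44 AM − 175 min = 7:49 AM.
The Q&A starts at 10:44 AM and the poster session starts at 7:49 AM, so the poster session is first.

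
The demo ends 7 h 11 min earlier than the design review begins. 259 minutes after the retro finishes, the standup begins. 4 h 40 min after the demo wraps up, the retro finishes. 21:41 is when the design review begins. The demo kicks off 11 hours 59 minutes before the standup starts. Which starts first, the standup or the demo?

the demo

The demo ends at 21:41 − 431 min = 14:30.
The retro ends at 14:30 + 280 min = 19:10.
The standup starts at 19:10 + 259 min = 23:29.
The demo starts at 23:29 − 719 min = 11:30.
The standup starts at 23:29 and the demo starts at 11:30, so the demo is first.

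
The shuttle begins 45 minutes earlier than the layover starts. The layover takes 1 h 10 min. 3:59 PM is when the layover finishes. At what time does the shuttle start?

The layover starts at 3:59 PM − 70 min = 2:49 PM.
The shuttle starts at 2:49 PM − 45 min = 2:04 PM.

2:04 PM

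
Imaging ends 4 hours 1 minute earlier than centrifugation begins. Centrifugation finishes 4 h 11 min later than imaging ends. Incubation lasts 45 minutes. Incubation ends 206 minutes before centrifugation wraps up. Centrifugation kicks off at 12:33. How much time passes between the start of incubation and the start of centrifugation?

Imaging ends at 12:33 − 241 min = 08:32.
Centrifugation ends at 08:32 + 251 min = 12:43.
Incubation ends at 12:43 − 206 min = 09:17.
Incubation starts at 09:17 − 45 min = 08:32.
From 08:32 to 12:33 is 241 minutes.

241 minutes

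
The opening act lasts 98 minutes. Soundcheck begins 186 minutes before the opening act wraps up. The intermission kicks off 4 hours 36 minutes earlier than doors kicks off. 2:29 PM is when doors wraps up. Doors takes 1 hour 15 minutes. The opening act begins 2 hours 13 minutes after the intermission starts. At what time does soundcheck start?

9:23 AM

Doors starts at 2:29 PM − 75 min = 1:14 PM.
The intermission starts at 1:14 PM − 276 min = 8:38 AM.
The opening act starts at 8:38 AM + 133 min = 10:51 AM.
The opening act ends at 10:51 AM + 98 min = 12:29 PM.
Soundcheck starts at 12:29 PM − 186 min = 9:23 AM.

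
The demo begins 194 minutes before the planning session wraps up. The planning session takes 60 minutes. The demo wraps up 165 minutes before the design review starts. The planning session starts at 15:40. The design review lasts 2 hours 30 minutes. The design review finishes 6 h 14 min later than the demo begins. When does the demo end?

The planning session ends at 15:40 + 60 min = 16:40.
The demo starts at 16:40 − 194 min = 13:26.
The design review ends at 13:26 + 374 min = 19:40.
The design review starts at 19:40 − 150 min = 17:10.
The demo ends at 17:10 − 165 min = 14:25.

14:25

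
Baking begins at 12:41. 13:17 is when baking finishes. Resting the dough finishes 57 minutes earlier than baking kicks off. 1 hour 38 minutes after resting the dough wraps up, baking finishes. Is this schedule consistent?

No

Resting the dough ends at 12:41 − 57 min = 11:44.
Baking ends at 11:44 + 98 min = 13:22.
But baking is also said to end at 13:17 — a 5-minute conflict.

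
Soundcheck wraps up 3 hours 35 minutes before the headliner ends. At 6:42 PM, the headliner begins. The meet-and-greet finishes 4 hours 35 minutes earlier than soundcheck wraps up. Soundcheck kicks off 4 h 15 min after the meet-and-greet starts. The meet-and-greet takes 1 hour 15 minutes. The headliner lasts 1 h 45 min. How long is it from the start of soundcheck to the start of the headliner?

205 minutes

The headliner ends at 6:42 PM + 105 min = 8:27 PM.
Soundcheck ends at 8:27 PM − 215 min = 4:52 PM.
The meet-and-greet ends at 4:52 PM − 275 min = 12:17 PM.
The meet-and-greet starts at 12:17 PM − 75 min = 11:02 AM.
Soundcheck starts at 11:02 AM + 255 min = 3:17 PM.
From 3:17 PM to 6:42 PM is 205 minutes.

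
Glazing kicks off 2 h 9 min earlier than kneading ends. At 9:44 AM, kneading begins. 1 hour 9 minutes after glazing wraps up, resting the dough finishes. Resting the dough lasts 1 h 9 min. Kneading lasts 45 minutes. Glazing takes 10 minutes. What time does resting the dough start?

Kneading ends at 9:44 AM + 45 min = 10:29 AM.
Glazing starts at 10:29 AM − 129 min = 8:20 AM.
Glazing ends at 8:20 AM + 10 min = 8:30 AM.
Resting the dough ends at 8:30 AM + 69 min = 9:39 AM.
Resting the dough starts at 9:39 AM − 69 min = 8:30 AM.

8:30 AM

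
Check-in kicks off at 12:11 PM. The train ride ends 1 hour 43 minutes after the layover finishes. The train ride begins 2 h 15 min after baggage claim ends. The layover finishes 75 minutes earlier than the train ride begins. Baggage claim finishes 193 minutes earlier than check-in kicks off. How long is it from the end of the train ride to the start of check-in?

Baggage claim ends at 12:11 PM − 193 min = 8:58 AM.
The train ride starts at 8:58 AM + 135 min = 11:13 AM.
The layover ends at 11:13 AM − 75 min = 9:58 AM.
The train ride ends at 9:58 AM + 103 min = 11:41 AM.
From 11:41 AM to 12:11 PM is half an hour.

half an hour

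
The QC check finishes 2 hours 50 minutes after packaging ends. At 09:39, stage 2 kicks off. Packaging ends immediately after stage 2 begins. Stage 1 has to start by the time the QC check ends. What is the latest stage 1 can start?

Packaging ends at 09:39.
The QC check ends at 09:39 + 170 min = 12:29.
Stage 1 is bounded by the QC check, so the latest it can start is 12:29.

12:29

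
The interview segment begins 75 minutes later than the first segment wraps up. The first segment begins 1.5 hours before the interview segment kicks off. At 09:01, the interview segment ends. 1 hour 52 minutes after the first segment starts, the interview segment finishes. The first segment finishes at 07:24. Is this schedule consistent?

Yes

The interview segment starts at 07:24 + 75 min = 08:39.
The first segment starts at 08:39 − 90 min = 07:09.
The interview segment ends at 07:09 + 112 min = 09:01.
That matches the stated 09:01, so the schedule is consistent.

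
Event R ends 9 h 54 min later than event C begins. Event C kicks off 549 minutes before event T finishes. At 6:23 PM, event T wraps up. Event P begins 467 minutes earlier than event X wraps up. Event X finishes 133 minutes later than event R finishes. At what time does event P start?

Event C starts at 6:23 PM − 549 min = 9:14 AM.
Event R ends at 9:14 AM + 594 min = 7:08 PM.
Event X ends at 7:08 PM + 133 min = 9:21 PM.
Event P starts at 9:21 PM − 467 min = 1:34 PM.

1:34 PM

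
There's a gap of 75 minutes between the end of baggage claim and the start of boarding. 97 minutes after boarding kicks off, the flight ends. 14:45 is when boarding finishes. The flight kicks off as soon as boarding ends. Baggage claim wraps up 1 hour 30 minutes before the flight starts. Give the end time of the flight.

The flight starts at 14:45.
Baggage claim ends at 14:45 − 90 min = 13:15.
Boarding starts at 13:15 + 75 min = 14:30.
The flight ends at 14:30 + 97 min = 16:07.

16:07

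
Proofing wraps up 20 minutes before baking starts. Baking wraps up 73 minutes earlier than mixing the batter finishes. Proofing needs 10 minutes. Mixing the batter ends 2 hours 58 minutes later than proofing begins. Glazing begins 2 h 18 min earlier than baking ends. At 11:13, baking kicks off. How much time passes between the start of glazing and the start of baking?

1 hour 3 minutes

Proofing ends at 11:13 − 20 min = 10:53.
Proofing starts at 10:53 − 10 min = 10:43.
Mixing the batter ends at 10:43 + 178 min = 13:41.
Baking ends at 13:41 − 73 min = 12:28.
Glazing starts at 12:28 − 138 min = 10:10.
From 10:10 to 11:13 is 1 hour 3 minutes.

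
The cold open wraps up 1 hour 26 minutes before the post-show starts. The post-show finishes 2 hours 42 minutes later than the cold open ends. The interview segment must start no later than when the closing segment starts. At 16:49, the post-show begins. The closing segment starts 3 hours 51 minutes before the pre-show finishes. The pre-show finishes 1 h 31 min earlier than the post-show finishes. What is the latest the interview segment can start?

12:43

The cold open ends at 16:49 − 86 min = 15:23.
The post-show ends at 15:23 + 162 min = 18:05.
The pre-show ends at 18:05 − 91 min = 16:34.
The closing segment starts at 16:34 − 231 min = 12:43.
The interview segment is bounded by the closing segment, so the latest it can start is 12:43.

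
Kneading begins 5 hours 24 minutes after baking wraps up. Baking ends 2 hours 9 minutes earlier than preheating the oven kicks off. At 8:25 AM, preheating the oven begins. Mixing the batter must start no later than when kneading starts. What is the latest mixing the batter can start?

11:40 AM

Baking ends at 8:25 AM − 129 min = 6:16 AM.
Kneading starts at 6:16 AM + 324 min = 11:40 AM.
Mixing the batter is bounded by kneading, so the latest it can start is 11:40 AM.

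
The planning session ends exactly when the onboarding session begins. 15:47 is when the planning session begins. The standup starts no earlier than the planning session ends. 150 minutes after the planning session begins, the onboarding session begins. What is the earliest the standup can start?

The onboarding session starts at 15:47 + 150 min = 18:17.
So the planning session ends at 18:17.
The standup is bounded by the planning session, so the earliest it can start is 18:17.

18:17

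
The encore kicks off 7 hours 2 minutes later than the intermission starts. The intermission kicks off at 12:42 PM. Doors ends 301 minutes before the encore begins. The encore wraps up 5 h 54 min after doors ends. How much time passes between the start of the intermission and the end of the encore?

The encore starts at 12:42 PM + 422 min = 7:44 PM.
Doors ends at 7:44 PM − 301 min = 2:43 PM.
The encore ends at 2:43 PM + 354 min = 8:37 PM.
From 12:42 PM to 8:37 PM is 7 hours 55 minutes.

7 hours 55 minutes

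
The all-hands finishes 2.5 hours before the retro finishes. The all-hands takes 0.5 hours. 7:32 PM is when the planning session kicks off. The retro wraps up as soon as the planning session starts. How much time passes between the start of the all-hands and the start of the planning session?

180 minutes

The retro ends at 7:32 PM.
The all-hands ends at 7:32 PM − 150 min = 5:02 PM.
The all-hands starts at 5:02 PM − 30 min = 4:32 PM.
From 4:32 PM to 7:32 PM is 180 minutes.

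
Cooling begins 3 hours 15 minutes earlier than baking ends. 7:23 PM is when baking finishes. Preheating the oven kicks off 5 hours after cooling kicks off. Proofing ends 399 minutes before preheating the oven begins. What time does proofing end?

2:29 PM

Cooling starts at 7:23 PM − 195 min = 4:08 PM.
Preheating the oven starts at 4:08 PM + 300 min = 9:08 PM.
Proofing ends at 9:08 PM − 399 min = 2:29 PM.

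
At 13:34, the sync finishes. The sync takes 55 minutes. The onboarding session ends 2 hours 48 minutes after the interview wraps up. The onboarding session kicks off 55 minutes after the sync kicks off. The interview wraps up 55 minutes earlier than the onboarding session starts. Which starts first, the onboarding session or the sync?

The sync starts at 13:34 − 55 min = 12:39.
The onboarding session starts at 12:39 + 55 min = 13:34.
The onboarding session starts at 13:34 and the sync starts at 12:39, so the sync is first.

the sync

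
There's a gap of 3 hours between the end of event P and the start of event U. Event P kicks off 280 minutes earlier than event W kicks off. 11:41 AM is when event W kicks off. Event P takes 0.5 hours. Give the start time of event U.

10:31 AM

Event P starts at 11:41 AM − 280 min = 7:01 AM.
Event P ends at 7:01 AM + 30 min = 7:31 AM.
Event U starts at 7:31 AM + 180 min = 10:31 AM.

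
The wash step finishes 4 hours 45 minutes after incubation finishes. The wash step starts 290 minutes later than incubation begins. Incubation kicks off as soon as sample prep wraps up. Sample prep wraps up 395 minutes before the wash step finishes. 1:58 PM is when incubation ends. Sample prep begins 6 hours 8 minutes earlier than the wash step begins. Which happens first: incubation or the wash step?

The wash step ends at 1:58 PM + 285 min = 6:43 PM.
Sample prep ends at 6:43 PM − 395 min = 12:08 PM.
So incubation starts at 12:08 PM.
The wash step starts at 12:08 PM + 290 min = 4:58 PM.
Incubation starts at 12:08 PM and the wash step starts at 4:58 PM, so incubation is first.

incubation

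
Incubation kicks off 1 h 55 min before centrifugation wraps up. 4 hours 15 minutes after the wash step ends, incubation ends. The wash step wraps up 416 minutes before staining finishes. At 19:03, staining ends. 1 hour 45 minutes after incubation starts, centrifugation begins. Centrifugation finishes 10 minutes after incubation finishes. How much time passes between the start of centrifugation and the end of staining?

The wash step ends at 19:03 − 416 min = 12:07.
Incubation ends at 12:07 + 255 min = 16:22.
Centrifugation ends at 16:22 + 10 min = 16:32.
Incubation starts at 16:32 − 115 min = 14:37.
Centrifugation starts at 14:37 + 105 min = 16:22.
From 16:22 to 19:03 is 2 hours 41 minutes.

2 hours 41 minutes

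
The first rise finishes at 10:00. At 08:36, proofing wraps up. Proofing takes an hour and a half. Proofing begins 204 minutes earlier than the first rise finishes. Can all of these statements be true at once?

No

Proofing starts at 10:00 − 204 min = 06:36.
Proofing ends at 06:36 + 90 min = 08:06.
But proofing is also said to end at 08:36 — a 30-minute conflict.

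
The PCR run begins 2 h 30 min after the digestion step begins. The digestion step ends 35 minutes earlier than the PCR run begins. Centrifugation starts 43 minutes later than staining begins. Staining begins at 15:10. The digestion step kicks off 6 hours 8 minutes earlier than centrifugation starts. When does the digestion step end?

Centrifugation starts at 15:10 + 43 min = 15:53.
The digestion step starts at 15:53 − 368 min = 09:45.
The PCR run starts at 09:45 + 150 min = 12:15.
The digestion step ends at 12:15 − 35 min = 11:40.

11:40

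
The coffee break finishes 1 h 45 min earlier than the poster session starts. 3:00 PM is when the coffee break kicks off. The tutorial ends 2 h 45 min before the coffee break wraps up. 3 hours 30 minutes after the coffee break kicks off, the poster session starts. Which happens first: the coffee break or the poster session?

the coffee break

The poster session starts at 3:00 PM + 210 min = 6:30 PM.
The coffee break starts at 3:00 PM and the poster session starts at 6:30 PM, so the coffee break is first.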